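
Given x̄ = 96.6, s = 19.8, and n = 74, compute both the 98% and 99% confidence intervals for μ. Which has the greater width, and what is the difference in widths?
99% CI is wider by 1.23

df = 73
98% CI: t* = 2.379, (91.12, 102.08), width = 2 · t* · s/√n = 10.95
99% CI: t* = 2.645, (90.51, 102.69), width = 2 · t* · s/√n = 12.18

The 99% CI is wider by 12.18 - 10.95 = 1.23.
Higher confidence requires a wider interval.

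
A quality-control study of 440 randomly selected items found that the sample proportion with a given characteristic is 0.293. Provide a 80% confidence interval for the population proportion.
(0.265, 0.321)

Proportion CI:
SE = √(p̂(1-p̂)/n) = √(0.293 · 0.707 / 440) = 0.02170

z* = 1.282
Margin = z* · SE = 1.282 · 0.02170 = 0.0278

CI: 0.293 ± 0.0278 = (0.265, 0.321)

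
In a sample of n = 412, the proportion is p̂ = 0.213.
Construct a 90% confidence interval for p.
(0.180, 0.246)

Proportion CI:
SE = √(p̂(1-p̂)/n) = √(0.213 · 0.787 / 412) = 0.02017

z* = 1.645
Margin = z* · SE = 1.645 · 0.02017 = 0.0332

CI: 0.213 ± 0.0332 = (0.180, 0.246)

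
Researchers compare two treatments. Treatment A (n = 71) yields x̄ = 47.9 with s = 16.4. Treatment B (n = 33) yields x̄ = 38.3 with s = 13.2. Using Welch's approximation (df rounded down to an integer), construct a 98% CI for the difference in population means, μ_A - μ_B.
(2.45, 16.75)

Difference: x̄₁ - x̄₂ = 9.60
SE = √(s₁²/n₁ + s₂²/n₂) = √(16.4²/71 + 13.2²/33) = 3.0113
df = 76.41 → 76 (Welch–Satterthwaite, rounded down)
t* = 2.376

CI: 9.60 ± 2.376 · 3.0113 = 9.60 ± 7.15 = (2.45, 16.75)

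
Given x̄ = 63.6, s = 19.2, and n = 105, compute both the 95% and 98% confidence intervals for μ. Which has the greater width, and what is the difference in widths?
98% CI is wider by 1.43

df = 104
95% CI: t* = 1.983, (59.88, 67.32), width = 2 · t* · s/√n = 7.43
98% CI: t* = 2.363, (59.17, 68.03), width = 2 · t* · s/√n = 8.86

The 98% CI is wider by 8.86 - 7.43 = 1.43.
Higher confidence requires a wider interval.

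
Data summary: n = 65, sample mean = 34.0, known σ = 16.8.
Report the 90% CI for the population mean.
(30.57, 37.43)

z-interval (σ known):
z* = 1.645 for 90% confidence

Margin of error = z* · σ/√n = 1.645 · 16.8/√65 = 3.43

CI: (34.0 - 3.43, 34.0 + 3.43) = (30.57, 37.43)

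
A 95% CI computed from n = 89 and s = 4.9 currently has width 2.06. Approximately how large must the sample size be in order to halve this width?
n ≈ 356

CI width ∝ 1/√n
To reduce width by factor 2, need √n to grow by 2 → need 2² = 4 times as many samples.

Current: n = 89, width = 2.06
New: n = 356, width ≈ 1.02

Width reduced by factor of 2.06/1.02 = 2.02.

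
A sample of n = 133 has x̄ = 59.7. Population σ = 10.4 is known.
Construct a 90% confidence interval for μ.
(58.22, 61.18)

z-interval (σ known):
z* = 1.645 for 90% confidence

Margin of error = z* · σ/√n = 1.645 · 10.4/√133 = 1.48

CI: (59.7 - 1.48, 59.7 + 1.48) = (58.22, 61.18)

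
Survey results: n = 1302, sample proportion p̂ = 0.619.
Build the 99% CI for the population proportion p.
(0.584, 0.654)

Proportion CI:
SE = √(p̂(1-p̂)/n) = √(0.619 · 0.381 / 1302) = 0.01346

z* = 2.576
Margin = z* · SE = 2.576 · 0.01346 = 0.0347

CI: 0.619 ± 0.0347 = (0.584, 0.654)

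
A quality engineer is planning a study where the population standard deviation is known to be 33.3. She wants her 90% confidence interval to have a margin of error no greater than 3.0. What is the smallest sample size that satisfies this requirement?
n ≥ 334

For margin E ≤ 3.0:
n ≥ (z* · σ / E)²
n ≥ (1.645 · 33.3 / 3.0)²
n ≥ 333.41

Minimum n = 334 (rounding up)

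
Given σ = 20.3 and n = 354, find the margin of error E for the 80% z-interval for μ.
Margin of error = 1.38

Margin of error = z* · σ/√n
= 1.282 · 20.3/√354
= 1.282 · 20.3/18.8149
= 1.38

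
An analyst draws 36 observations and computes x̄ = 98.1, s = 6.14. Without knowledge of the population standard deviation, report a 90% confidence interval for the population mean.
(96.37, 99.83)

t-interval (σ unknown):
df = n - 1 = 35
t* = 1.690 for 90% confidence

Margin of error = t* · s/√n = 1.690 · 6.14/√36 = 1.73

CI: (96.37, 99.83)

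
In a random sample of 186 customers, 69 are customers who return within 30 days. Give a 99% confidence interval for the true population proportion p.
(0.280, 0.462)

Proportion CI:
p̂ = 69/186 = 0.37097
SE = √(p̂(1-p̂)/n) = √(0.37097 · 0.62903 / 186) = 0.03542

z* = 2.576
Margin = z* · SE = 2.576 · 0.03542 = 0.0912

CI: 0.37097 ± 0.0912 = (0.280, 0.462)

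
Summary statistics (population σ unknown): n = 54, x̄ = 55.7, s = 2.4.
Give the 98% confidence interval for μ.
(54.92, 56.48)

t-interval (σ unknown):
df = n - 1 = 53
t* = 2.399 for 98% confidence

Margin of error = t* · s/√n = 2.399 · 2.4/√54 = 0.78

CI: (54.92, 56.48)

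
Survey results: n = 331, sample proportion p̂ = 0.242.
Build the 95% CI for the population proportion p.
(0.196, 0.288)

Proportion CI:
SE = √(p̂(1-p̂)/n) = √(0.242 · 0.758 / 331) = 0.02354

z* = 1.960
Margin = z* · SE = 1.960 · 0.02354 = 0.0461

CI: 0.242 ± 0.0461 = (0.196, 0.288)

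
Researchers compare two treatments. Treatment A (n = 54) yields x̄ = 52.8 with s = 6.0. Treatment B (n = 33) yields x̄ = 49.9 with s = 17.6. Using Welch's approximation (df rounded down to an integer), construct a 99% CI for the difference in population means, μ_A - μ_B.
(-5.72, 11.52)

Difference: x̄₁ - x̄₂ = 2.90
SE = √(s₁²/n₁ + s₂²/n₂) = √(6.0²/54 + 17.6²/33) = 3.1707
df = 36.60 → 36 (Welch–Satterthwaite, rounded down)
t* = 2.719

CI: 2.90 ± 2.719 · 3.1707 = 2.90 ± 8.62 = (-5.72, 11.52)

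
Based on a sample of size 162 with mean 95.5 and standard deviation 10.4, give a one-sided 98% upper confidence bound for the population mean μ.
μ ≤ 97.19

Upper bound (one-sided):
t* = 2.071 (one-sided for 98%)
Upper bound = x̄ + t* · s/√n = 95.5 + 2.071 · 10.4/√162 = 97.19

We are 98% confident that μ ≤ 97.19.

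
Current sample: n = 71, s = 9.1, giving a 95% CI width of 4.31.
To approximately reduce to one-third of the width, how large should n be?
n ≈ 639

CI width ∝ 1/√n
To reduce width by factor 3, need √n to grow by 3 → need 3² = 9 times as many samples.

Current: n = 71, width = 4.31
New: n = 639, width ≈ 1.41

Width reduced by factor of 4.31/1.41 = 3.06.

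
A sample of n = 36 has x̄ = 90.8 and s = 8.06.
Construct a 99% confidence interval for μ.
(87.14, 94.46)

t-interval (σ unknown):
df = n - 1 = 35
t* = 2.724 for 99% confidence

Margin of error = t* · s/√n = 2.724 · 8.06/√36 = 3.66

CI: (87.14, 94.46)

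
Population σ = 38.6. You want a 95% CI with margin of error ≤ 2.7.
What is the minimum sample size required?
n ≥ 786

For margin E ≤ 2.7:
n ≥ (z* · σ / E)²
n ≥ (1.960 · 38.6 / 2.7)²
n ≥ 785.16

Minimum n = 786 (rounding up)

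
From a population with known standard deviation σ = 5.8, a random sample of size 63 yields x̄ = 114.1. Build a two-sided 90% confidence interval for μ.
(112.90, 115.30)

z-interval (σ known):
z* = 1.645 for 90% confidence

Margin of error = z* · σ/√n = 1.645 · 5.8/√63 = 1.20

CI: (114.1 - 1.20, 114.1 + 1.20) = (112.90, 115.30)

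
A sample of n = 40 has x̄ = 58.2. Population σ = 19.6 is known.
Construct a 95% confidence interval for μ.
(52.13, 64.27)

z-interval (σ known):
z* = 1.960 for 95% confidence

Margin of error = z* · σ/√n = 1.960 · 19.6/√40 = 6.07

CI: (58.2 - 6.07, 58.2 + 6.07) = (52.13, 64.27)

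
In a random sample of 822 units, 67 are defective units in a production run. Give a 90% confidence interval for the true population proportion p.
(0.066, 0.097)

Proportion CI:
p̂ = 67/822 = 0.08151
SE = √(p̂(1-p̂)/n) = √(0.08151 · 0.91849 / 822) = 0.00954

z* = 1.645
Margin = z* · SE = 1.645 · 0.00954 = 0.0157

CI: 0.08151 ± 0.0157 = (0.066, 0.097)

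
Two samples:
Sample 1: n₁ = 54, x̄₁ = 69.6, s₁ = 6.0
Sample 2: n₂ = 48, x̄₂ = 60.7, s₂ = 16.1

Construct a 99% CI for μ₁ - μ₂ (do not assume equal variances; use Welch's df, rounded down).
(2.34, 15.46)

Difference: x̄₁ - x̄₂ = 8.90
SE = √(s₁²/n₁ + s₂²/n₂) = √(6.0²/54 + 16.1²/48) = 2.4631
df = 58.53 → 58 (Welch–Satterthwaite, rounded down)
t* = 2.663

CI: 8.90 ± 2.663 · 2.4631 = 8.90 ± 6.56 = (2.34, 15.46)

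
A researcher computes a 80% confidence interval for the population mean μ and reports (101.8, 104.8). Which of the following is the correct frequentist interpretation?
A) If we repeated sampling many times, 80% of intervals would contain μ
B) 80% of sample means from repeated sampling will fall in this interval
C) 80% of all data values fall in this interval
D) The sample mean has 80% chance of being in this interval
A

A) Correct — this is the frequentist long-run coverage interpretation.
B) Wrong — coverage applies to intervals containing μ, not to future x̄ values.
C) Wrong — a CI is about the parameter μ, not individual data values.
D) Wrong — x̄ is observed and sits in the interval by construction.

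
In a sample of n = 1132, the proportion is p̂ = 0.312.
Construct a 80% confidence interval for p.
(0.294, 0.330)

Proportion CI:
SE = √(p̂(1-p̂)/n) = √(0.312 · 0.688 / 1132) = 0.01377

z* = 1.282
Margin = z* · SE = 1.282 · 0.01377 = 0.0177

CI: 0.312 ± 0.0177 = (0.294, 0.330)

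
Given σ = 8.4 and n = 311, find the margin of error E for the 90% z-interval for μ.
Margin of error = 0.78

Margin of error = z* · σ/√n
= 1.645 · 8.4/√311
= 1.645 · 8.4/17.6352
= 0.78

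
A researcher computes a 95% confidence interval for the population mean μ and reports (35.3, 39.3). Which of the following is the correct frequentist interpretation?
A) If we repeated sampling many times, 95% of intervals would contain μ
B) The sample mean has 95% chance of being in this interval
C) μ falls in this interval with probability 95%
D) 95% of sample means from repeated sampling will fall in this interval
A

A) Correct — this is the frequentist long-run coverage interpretation.
B) Wrong — x̄ is observed and sits in the interval by construction.
C) Wrong — μ is fixed; the randomness lives in the interval, not in μ.
D) Wrong — coverage applies to intervals containing μ, not to future x̄ values.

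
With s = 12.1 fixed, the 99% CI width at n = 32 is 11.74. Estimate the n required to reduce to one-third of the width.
n ≈ 288

CI width ∝ 1/√n
To reduce width by factor 3, need √n to grow by 3 → need 3² = 9 times as many samples.

Current: n = 32, width = 11.74
New: n = 288, width ≈ 3.70

Width reduced by factor of 11.74/3.70 = 3.17.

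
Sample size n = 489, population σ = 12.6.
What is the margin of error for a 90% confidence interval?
Margin of error = 0.94

Margin of error = z* · σ/√n
= 1.645 · 12.6/√489
= 1.645 · 12.6/22.1133
= 0.94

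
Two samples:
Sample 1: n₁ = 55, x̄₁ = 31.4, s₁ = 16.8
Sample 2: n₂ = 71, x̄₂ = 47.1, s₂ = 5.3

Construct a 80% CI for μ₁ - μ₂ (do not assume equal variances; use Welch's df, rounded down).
(-18.74, -12.66)

Difference: x̄₁ - x̄₂ = -15.70
SE = √(s₁²/n₁ + s₂²/n₂) = √(16.8²/55 + 5.3²/71) = 2.3510
df = 62.36 → 62 (Welch–Satterthwaite, rounded down)
t* = 1.295

CI: -15.70 ± 1.295 · 2.3510 = -15.70 ± 3.04 = (-18.74, -12.66)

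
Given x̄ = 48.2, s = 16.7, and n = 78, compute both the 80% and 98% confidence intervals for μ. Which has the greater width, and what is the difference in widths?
98% CI is wider by 4.10

df = 77
80% CI: t* = 1.293, (45.76, 50.64), width = 2 · t* · s/√n = 4.89
98% CI: t* = 2.376, (43.71, 52.69), width = 2 · t* · s/√n = 8.99

The 98% CI is wider by 8.99 - 4.89 = 4.10.
Higher confidence requires a wider interval.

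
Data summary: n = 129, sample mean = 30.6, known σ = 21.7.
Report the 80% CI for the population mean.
(28.15, 33.05)

z-interval (σ known):
z* = 1.282 for 80% confidence

Margin of error = z* · σ/√n = 1.282 · 21.7/√129 = 2.45

CI: (30.6 - 2.45, 30.6 + 2.45) = (28.15, 33.05)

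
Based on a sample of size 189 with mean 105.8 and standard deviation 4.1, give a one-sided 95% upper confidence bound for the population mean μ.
μ ≤ 106.29

Upper bound (one-sided):
t* = 1.653 (one-sided for 95%)
Upper bound = x̄ + t* · s/√n = 105.8 + 1.653 · 4.1/√189 = 106.29

We are 95% confident that μ ≤ 106.29.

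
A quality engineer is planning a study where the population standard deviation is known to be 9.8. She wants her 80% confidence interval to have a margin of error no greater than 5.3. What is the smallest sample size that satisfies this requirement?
n ≥ 6

For margin E ≤ 5.3:
n ≥ (z* · σ / E)²
n ≥ (1.282 · 9.8 / 5.3)²
n ≥ 5.62

Minimum n = 6 (rounding up)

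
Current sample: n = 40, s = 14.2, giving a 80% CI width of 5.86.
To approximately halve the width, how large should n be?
n ≈ 160

CI width ∝ 1/√n
To reduce width by factor 2, need √n to grow by 2 → need 2² = 4 times as many samples.

Current: n = 40, width = 5.86
New: n = 160, width ≈ 2.89

Width reduced by factor of 5.86/2.89 = 2.03.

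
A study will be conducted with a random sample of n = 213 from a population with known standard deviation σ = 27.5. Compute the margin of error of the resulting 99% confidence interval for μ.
Margin of error = 4.85

Margin of error = z* · σ/√n
= 2.576 · 27.5/√213
= 2.576 · 27.5/14.5945
= 4.85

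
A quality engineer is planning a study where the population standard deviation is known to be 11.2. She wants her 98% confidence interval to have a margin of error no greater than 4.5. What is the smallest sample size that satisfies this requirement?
n ≥ 34

For margin E ≤ 4.5:
n ≥ (z* · σ / E)²
n ≥ (2.326 · 11.2 / 4.5)²
n ≥ 33.51

Minimum n = 34 (rounding up)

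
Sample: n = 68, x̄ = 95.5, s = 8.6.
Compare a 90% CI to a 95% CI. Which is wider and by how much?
95% CI is wider by 0.68

df = 67
90% CI: t* = 1.668, (93.76, 97.24), width = 2 · t* · s/√n = 3.48
95% CI: t* = 1.996, (93.42, 97.58), width = 2 · t* · s/√n = 4.16

The 95% CI is wider by 4.16 - 3.48 = 0.68.
Higher confidence requires a wider interval.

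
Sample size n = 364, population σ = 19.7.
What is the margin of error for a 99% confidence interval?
Margin of error = 2.66

Margin of error = z* · σ/√n
= 2.576 · 19.7/√364
= 2.576 · 19.7/19.0788
= 2.66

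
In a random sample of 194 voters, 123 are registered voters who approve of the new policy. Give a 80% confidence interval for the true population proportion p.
(0.590, 0.678)

Proportion CI:
p̂ = 123/194 = 0.63402
SE = √(p̂(1-p̂)/n) = √(0.63402 · 0.36598 / 194) = 0.03458

z* = 1.282
Margin = z* · SE = 1.282 · 0.03458 = 0.0443

CI: 0.63402 ± 0.0443 = (0.590, 0.678)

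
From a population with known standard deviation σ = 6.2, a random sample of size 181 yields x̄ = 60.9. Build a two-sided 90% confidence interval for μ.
(60.14, 61.66)

z-interval (σ known):
z* = 1.645 for 90% confidence

Margin of error = z* · σ/√n = 1.645 · 6.2/√181 = 0.76

CI: (60.9 - 0.76, 60.9 + 0.76) = (60.14, 61.66)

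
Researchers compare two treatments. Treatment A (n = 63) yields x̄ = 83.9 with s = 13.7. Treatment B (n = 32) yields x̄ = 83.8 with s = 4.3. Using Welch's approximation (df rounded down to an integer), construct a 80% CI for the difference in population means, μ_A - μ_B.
(-2.34, 2.54)

Difference: x̄₁ - x̄₂ = 0.10
SE = √(s₁²/n₁ + s₂²/n₂) = √(13.7²/63 + 4.3²/32) = 1.8860
df = 82.20 → 82 (Welch–Satterthwaite, rounded down)
t* = 1.292

CI: 0.10 ± 1.292 · 1.8860 = 0.10 ± 2.44 = (-2.34, 2.54)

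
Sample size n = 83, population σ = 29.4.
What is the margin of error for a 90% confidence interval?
Margin of error = 5.31

Margin of error = z* · σ/√n
= 1.645 · 29.4/√83
= 1.645 · 29.4/9.1104
= 5.31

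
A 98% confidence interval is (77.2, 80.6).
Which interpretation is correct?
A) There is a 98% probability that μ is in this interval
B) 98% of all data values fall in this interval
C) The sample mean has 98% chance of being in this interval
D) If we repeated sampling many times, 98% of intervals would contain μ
D

A) Wrong — μ is fixed; the randomness lives in the interval, not in μ.
B) Wrong — a CI is about the parameter μ, not individual data values.
C) Wrong — x̄ is observed and sits in the interval by construction.
D) Correct — this is the frequentist long-run coverage interpretation.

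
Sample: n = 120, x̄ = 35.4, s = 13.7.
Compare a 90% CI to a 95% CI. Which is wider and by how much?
95% CI is wider by 0.80

df = 119
90% CI: t* = 1.658, (33.33, 37.47), width = 2 · t* · s/√n = 4.15
95% CI: t* = 1.980, (32.92, 37.88), width = 2 · t* · s/√n = 4.95

The 95% CI is wider by 4.95 - 4.15 = 0.80.
Higher confidence requires a wider interval.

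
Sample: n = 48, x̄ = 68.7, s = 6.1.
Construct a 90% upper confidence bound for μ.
μ ≤ 69.84

Upper bound (one-sided):
t* = 1.300 (one-sided for 90%)
Upper bound = x̄ + t* · s/√n = 68.7 + 1.300 · 6.1/√48 = 69.84

We are 90% confident that μ ≤ 69.84.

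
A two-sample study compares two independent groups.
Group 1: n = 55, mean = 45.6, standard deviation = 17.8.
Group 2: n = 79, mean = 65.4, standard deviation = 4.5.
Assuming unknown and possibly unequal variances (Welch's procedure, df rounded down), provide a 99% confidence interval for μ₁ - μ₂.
(-26.33, -13.27)

Difference: x̄₁ - x̄₂ = -19.80
SE = √(s₁²/n₁ + s₂²/n₂) = √(17.8²/55 + 4.5²/79) = 2.4530
df = 58.83 → 58 (Welch–Satterthwaite, rounded down)
t* = 2.663

CI: -19.80 ± 2.663 · 2.4530 = -19.80 ± 6.53 = (-26.33, -13.27)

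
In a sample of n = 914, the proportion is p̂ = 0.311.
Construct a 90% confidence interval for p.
(0.286, 0.336)

Proportion CI:
SE = √(p̂(1-p̂)/n) = √(0.311 · 0.689 / 914) = 0.01531

z* = 1.645
Margin = z* · SE = 1.645 · 0.01531 = 0.0252

CI: 0.311 ± 0.0252 = (0.286, 0.336)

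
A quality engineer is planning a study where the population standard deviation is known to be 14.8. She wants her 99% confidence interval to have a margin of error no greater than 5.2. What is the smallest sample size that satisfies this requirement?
n ≥ 54

For margin E ≤ 5.2:
n ≥ (z* · σ / E)²
n ≥ (2.576 · 14.8 / 5.2)²
n ≥ 53.75

Minimum n = 54 (rounding up)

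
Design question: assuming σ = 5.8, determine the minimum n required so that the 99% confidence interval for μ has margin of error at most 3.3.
n ≥ 21

For margin E ≤ 3.3:
n ≥ (z* · σ / E)²
n ≥ (2.576 · 5.8 / 3.3)²
n ≥ 20.50

Minimum n = 21 (rounding up)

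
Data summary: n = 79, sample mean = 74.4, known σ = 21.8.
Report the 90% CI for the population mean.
(70.37, 78.43)

z-interval (σ known):
z* = 1.645 for 90% confidence

Margin of error = z* · σ/√n = 1.645 · 21.8/√79 = 4.03

CI: (74.4 - 4.03, 74.4 + 4.03) = (70.37, 78.43)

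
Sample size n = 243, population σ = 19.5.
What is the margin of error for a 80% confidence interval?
Margin of error = 1.60

Margin of error = z* · σ/√n
= 1.282 · 19.5/√243
= 1.282 · 19.5/15.5885
= 1.60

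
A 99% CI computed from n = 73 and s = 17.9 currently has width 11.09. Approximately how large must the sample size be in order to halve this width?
n ≈ 292

CI width ∝ 1/√n
To reduce width by factor 2, need √n to grow by 2 → need 2² = 4 times as many samples.

Current: n = 73, width = 11.09
New: n = 292, width ≈ 5.43

Width reduced by factor of 11.09/5.43 = 2.04.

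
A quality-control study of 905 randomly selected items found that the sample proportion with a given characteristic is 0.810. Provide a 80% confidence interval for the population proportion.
(0.793, 0.827)

Proportion CI:
SE = √(p̂(1-p̂)/n) = √(0.810 · 0.190 / 905) = 0.01304

z* = 1.282
Margin = z* · SE = 1.282 · 0.01304 = 0.0167

CI: 0.810 ± 0.0167 = (0.793, 0.827)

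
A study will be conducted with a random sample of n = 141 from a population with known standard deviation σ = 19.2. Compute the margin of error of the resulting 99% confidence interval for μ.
Margin of error = 4.17

Margin of error = z* · σ/√n
= 2.576 · 19.2/√141
= 2.576 · 19.2/11.8743
= 4.17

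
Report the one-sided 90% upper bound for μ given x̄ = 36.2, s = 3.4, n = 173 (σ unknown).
μ ≤ 36.53

Upper bound (one-sided):
t* = 1.286 (one-sided for 90%)
Upper bound = x̄ + t* · s/√n = 36.2 + 1.286 · 3.4/√173 = 36.53

We are 90% confident that μ ≤ 36.53.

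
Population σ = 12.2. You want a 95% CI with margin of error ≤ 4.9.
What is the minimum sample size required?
n ≥ 24

For margin E ≤ 4.9:
n ≥ (z* · σ / E)²
n ≥ (1.960 · 12.2 / 4.9)²
n ≥ 23.81

Minimum n = 24 (rounding up)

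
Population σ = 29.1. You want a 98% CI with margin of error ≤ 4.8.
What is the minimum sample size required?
n ≥ 199

For margin E ≤ 4.8:
n ≥ (z* · σ / E)²
n ≥ (2.326 · 29.1 / 4.8)²
n ≥ 198.85

Minimum n = 199 (rounding up)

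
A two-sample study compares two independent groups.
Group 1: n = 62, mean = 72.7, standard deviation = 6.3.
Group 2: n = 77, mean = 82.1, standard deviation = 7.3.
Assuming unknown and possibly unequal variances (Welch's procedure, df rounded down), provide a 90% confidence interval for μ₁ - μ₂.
(-11.31, -7.49)

Difference: x̄₁ - x̄₂ = -9.40
SE = √(s₁²/n₁ + s₂²/n₂) = √(6.3²/62 + 7.3²/77) = 1.1542
df = 136.31 → 136 (Welch–Satterthwaite, rounded down)
t* = 1.656

CI: -9.40 ± 1.656 · 1.1542 = -9.40 ± 1.91 = (-11.31, -7.49)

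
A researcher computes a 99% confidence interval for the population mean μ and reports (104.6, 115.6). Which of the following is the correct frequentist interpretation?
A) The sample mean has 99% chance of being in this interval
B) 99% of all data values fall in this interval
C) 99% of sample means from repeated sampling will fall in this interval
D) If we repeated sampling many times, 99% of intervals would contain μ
D

A) Wrong — x̄ is observed and sits in the interval by construction.
B) Wrong — a CI is about the parameter μ, not individual data values.
C) Wrong — coverage applies to intervals containing μ, not to future x̄ values.
D) Correct — this is the frequentist long-run coverage interpretation.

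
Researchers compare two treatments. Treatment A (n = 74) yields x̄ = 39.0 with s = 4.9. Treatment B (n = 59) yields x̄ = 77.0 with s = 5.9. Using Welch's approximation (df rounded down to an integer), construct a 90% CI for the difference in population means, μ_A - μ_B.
(-39.59, -36.41)

Difference: x̄₁ - x̄₂ = -38.00
SE = √(s₁²/n₁ + s₂²/n₂) = √(4.9²/74 + 5.9²/59) = 0.9563
df = 112.34 → 112 (Welch–Satterthwaite, rounded down)
t* = 1.659

CI: -38.00 ± 1.659 · 0.9563 = -38.00 ± 1.59 = (-39.59, -36.41)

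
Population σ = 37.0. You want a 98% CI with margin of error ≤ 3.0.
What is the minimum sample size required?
n ≥ 823

For margin E ≤ 3.0:
n ≥ (z* · σ / E)²
n ≥ (2.326 · 37.0 / 3.0)²
n ≥ 822.96

Minimum n = 823 (rounding up)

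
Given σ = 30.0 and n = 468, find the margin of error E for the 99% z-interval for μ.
Margin of error = 3.57

Margin of error = z* · σ/√n
= 2.576 · 30.0/√468
= 2.576 · 30.0/21.6333
= 3.57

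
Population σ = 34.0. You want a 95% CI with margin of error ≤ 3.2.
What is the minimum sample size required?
n ≥ 434

For margin E ≤ 3.2:
n ≥ (z* · σ / E)²
n ≥ (1.960 · 34.0 / 3.2)²
n ≥ 433.68

Minimum n = 434 (rounding up)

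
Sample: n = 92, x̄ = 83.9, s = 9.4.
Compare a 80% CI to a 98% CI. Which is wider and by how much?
98% CI is wider by 2.11

df = 91
80% CI: t* = 1.291, (82.63, 85.17), width = 2 · t* · s/√n = 2.53
98% CI: t* = 2.368, (81.58, 86.22), width = 2 · t* · s/√n = 4.64

The 98% CI is wider by 4.64 - 2.53 = 2.11.
Higher confidence requires a wider interval.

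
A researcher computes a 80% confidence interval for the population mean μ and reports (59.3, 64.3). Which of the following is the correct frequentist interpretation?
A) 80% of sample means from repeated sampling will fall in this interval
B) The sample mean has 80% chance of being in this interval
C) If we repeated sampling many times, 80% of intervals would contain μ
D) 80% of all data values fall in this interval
C

A) Wrong — coverage applies to intervals containing μ, not to future x̄ values.
B) Wrong — x̄ is observed and sits in the interval by construction.
C) Correct — this is the frequentist long-run coverage interpretation.
D) Wrong — a CI is about the parameter μ, not individual data values.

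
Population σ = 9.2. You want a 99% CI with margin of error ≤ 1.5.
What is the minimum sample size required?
n ≥ 250

For margin E ≤ 1.5:
n ≥ (z* · σ / E)²
n ≥ (2.576 · 9.2 / 1.5)²
n ≥ 249.62

Minimum n = 250 (rounding up)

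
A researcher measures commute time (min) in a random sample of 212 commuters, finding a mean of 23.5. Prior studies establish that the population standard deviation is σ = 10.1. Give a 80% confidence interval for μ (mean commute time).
(22.61, 24.39)

z-interval (σ known):
z* = 1.282 for 80% confidence

Margin of error = z* · σ/√n = 1.282 · 10.1/√212 = 0.89

CI: (23.5 - 0.89, 23.5 + 0.89) = (22.61, 24.39)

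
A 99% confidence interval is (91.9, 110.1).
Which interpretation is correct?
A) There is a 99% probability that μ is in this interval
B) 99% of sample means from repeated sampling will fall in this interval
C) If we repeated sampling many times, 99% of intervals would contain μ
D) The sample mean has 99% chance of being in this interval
C

A) Wrong — μ is fixed; the randomness lives in the interval, not in μ.
B) Wrong — coverage applies to intervals containing μ, not to future x̄ values.
C) Correct — this is the frequentist long-run coverage interpretation.
D) Wrong — x̄ is observed and sits in the interval by construction.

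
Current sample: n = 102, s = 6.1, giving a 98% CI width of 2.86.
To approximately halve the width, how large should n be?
n ≈ 408

CI width ∝ 1/√n
To reduce width by factor 2, need √n to grow by 2 → need 2² = 4 times as many samples.

Current: n = 102, width = 2.86
New: n = 408, width ≈ 1.41

Width reduced by factor of 2.86/1.41 = 2.03.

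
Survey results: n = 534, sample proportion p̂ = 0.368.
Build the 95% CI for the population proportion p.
(0.327, 0.409)

Proportion CI:
SE = √(p̂(1-p̂)/n) = √(0.368 · 0.632 / 534) = 0.02087

z* = 1.960
Margin = z* · SE = 1.960 · 0.02087 = 0.0409

CI: 0.368 ± 0.0409 = (0.327, 0.409)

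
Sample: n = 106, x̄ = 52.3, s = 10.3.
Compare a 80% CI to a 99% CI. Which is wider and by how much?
99% CI is wider by 2.67

df = 105
80% CI: t* = 1.290, (51.01, 53.59), width = 2 · t* · s/√n = 2.58
99% CI: t* = 2.623, (49.68, 54.92), width = 2 · t* · s/√n = 5.25

The 99% CI is wider by 5.25 - 2.58 = 2.67.
Higher confidence requires a wider interval.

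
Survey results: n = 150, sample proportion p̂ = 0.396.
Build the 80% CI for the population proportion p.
(0.345, 0.447)

Proportion CI:
SE = √(p̂(1-p̂)/n) = √(0.396 · 0.604 / 150) = 0.03993

z* = 1.282
Margin = z* · SE = 1.282 · 0.03993 = 0.0512

CI: 0.396 ± 0.0512 = (0.345, 0.447)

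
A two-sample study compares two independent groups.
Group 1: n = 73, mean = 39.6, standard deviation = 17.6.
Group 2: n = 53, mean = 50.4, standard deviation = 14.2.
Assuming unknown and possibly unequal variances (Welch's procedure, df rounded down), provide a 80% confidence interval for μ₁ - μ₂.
(-14.46, -7.14)

Difference: x̄₁ - x̄₂ = -10.80
SE = √(s₁²/n₁ + s₂²/n₂) = √(17.6²/73 + 14.2²/53) = 2.8369
df = 122.57 → 122 (Welch–Satterthwaite, rounded down)
t* = 1.289

CI: -10.80 ± 1.289 · 2.8369 = -10.80 ± 3.66 = (-14.46, -7.14)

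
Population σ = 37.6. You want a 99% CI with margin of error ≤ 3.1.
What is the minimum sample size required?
n ≥ 977

For margin E ≤ 3.1:
n ≥ (z* · σ / E)²
n ≥ (2.576 · 37.6 / 3.1)²
n ≥ 976.21

Minimum n = 977 (rounding up)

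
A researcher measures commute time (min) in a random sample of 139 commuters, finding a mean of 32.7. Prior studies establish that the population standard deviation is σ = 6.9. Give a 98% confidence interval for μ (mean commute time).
(31.34, 34.06)

z-interval (σ known):
z* = 2.326 for 98% confidence

Margin of error = z* · σ/√n = 2.326 · 6.9/√139 = 1.36

CI: (32.7 - 1.36, 32.7 + 1.36) = (31.34, 34.06)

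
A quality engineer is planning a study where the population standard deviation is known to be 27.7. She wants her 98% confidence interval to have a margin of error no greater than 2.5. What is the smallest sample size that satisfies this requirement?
n ≥ 665

For margin E ≤ 2.5:
n ≥ (z* · σ / E)²
n ≥ (2.326 · 27.7 / 2.5)²
n ≥ 664.20

Minimum n = 665 (rounding up)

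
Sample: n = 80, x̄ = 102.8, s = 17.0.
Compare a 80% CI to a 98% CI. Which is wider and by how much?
98% CI is wider by 4.11

df = 79
80% CI: t* = 1.292, (100.34, 105.26), width = 2 · t* · s/√n = 4.91
98% CI: t* = 2.374, (98.29, 107.31), width = 2 · t* · s/√n = 9.02

The 98% CI is wider by 9.02 - 4.91 = 4.11.
Higher confidence requires a wider interval.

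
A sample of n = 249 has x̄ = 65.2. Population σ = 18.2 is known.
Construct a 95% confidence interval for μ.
(62.94, 67.46)

z-interval (σ known):
z* = 1.960 for 95% confidence

Margin of error = z* · σ/√n = 1.960 · 18.2/√249 = 2.26

CI: (65.2 - 2.26, 65.2 + 2.26) = (62.94, 67.46)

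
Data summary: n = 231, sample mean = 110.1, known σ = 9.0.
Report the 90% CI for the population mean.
(109.13, 111.07)

z-interval (σ known):
z* = 1.645 for 90% confidence

Margin of error = z* · σ/√n = 1.645 · 9.0/√231 = 0.97

CI: (110.1 - 0.97, 110.1 + 0.97) = (109.13, 111.07)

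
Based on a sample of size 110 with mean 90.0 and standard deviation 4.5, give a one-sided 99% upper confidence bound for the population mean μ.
μ ≤ 91.01

Upper bound (one-sided):
t* = 2.361 (one-sided for 99%)
Upper bound = x̄ + t* · s/√n = 90.0 + 2.361 · 4.5/√110 = 91.01

We are 99% confident that μ ≤ 91.01.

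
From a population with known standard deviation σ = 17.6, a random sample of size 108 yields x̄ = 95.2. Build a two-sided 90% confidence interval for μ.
(92.41, 97.99)

z-interval (σ known):
z* = 1.645 for 90% confidence

Margin of error = z* · σ/√n = 1.645 · 17.6/√108 = 2.79

CI: (95.2 - 2.79, 95.2 + 2.79) = (92.41, 97.99)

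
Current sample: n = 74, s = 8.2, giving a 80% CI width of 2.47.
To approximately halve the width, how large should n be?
n ≈ 296

CI width ∝ 1/√n
To reduce width by factor 2, need √n to grow by 2 → need 2² = 4 times as many samples.

Current: n = 74, width = 2.47
New: n = 296, width ≈ 1.22

Width reduced by factor of 2.47/1.22 = 2.02.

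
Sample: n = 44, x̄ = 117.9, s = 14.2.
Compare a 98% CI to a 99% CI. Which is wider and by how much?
99% CI is wider by 1.20

df = 43
98% CI: t* = 2.416, (112.73, 123.07), width = 2 · t* · s/√n = 10.34
99% CI: t* = 2.695, (112.13, 123.67), width = 2 · t* · s/√n = 11.54

The 99% CI is wider by 11.54 - 10.34 = 1.20.
Higher confidence requires a wider interval.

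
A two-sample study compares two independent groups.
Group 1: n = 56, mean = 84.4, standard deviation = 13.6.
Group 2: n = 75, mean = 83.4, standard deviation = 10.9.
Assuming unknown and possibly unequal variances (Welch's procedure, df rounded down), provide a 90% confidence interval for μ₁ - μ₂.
(-2.67, 4.67)

Difference: x̄₁ - x̄₂ = 1.00
SE = √(s₁²/n₁ + s₂²/n₂) = √(13.6²/56 + 10.9²/75) = 2.2107
df = 102.83 → 102 (Welch–Satterthwaite, rounded down)
t* = 1.660

CI: 1.00 ± 1.660 · 2.2107 = 1.00 ± 3.67 = (-2.67, 4.67)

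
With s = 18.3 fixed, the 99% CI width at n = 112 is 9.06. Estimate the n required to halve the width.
n ≈ 448

CI width ∝ 1/√n
To reduce width by factor 2, need √n to grow by 2 → need 2² = 4 times as many samples.

Current: n = 112, width = 9.06
New: n = 448, width ≈ 4.47

Width reduced by factor of 9.06/4.47 = 2.03.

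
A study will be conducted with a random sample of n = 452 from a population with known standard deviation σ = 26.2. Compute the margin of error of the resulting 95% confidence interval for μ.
Margin of error = 2.42

Margin of error = z* · σ/√n
= 1.960 · 26.2/√452
= 1.960 · 26.2/21.2603
= 2.42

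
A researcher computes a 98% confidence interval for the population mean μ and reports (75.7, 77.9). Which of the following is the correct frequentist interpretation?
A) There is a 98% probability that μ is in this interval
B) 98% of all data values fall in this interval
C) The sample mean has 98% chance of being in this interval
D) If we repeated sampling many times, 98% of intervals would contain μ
D

A) Wrong — μ is fixed; the randomness lives in the interval, not in μ.
B) Wrong — a CI is about the parameter μ, not individual data values.
C) Wrong — x̄ is observed and sits in the interval by construction.
D) Correct — this is the frequentist long-run coverage interpretation.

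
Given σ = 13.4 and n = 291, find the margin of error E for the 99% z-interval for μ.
Margin of error = 2.02

Margin of error = z* · σ/√n
= 2.576 · 13.4/√291
= 2.576 · 13.4/17.0587
= 2.02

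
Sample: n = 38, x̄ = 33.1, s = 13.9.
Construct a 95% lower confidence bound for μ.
μ ≥ 29.30

Lower bound (one-sided):
t* = 1.687 (one-sided for 95%)
Lower bound = x̄ - t* · s/√n = 33.1 - 1.687 · 13.9/√38 = 29.30

We are 95% confident that μ ≥ 29.30.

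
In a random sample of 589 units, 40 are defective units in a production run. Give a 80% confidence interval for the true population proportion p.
(0.055, 0.081)

Proportion CI:
p̂ = 40/589 = 0.06791
SE = √(p̂(1-p̂)/n) = √(0.06791 · 0.93209 / 589) = 0.01037

z* = 1.282
Margin = z* · SE = 1.282 · 0.01037 = 0.0133

CI: 0.06791 ± 0.0133 = (0.055, 0.081)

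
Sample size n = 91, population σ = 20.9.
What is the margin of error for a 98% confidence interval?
Margin of error = 5.10

Margin of error = z* · σ/√n
= 2.326 · 20.9/√91
= 2.326 · 20.9/9.5394
= 5.10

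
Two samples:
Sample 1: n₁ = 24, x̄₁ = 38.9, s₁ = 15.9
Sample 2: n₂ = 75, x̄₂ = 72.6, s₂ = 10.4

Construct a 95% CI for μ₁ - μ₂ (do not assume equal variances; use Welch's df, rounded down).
(-40.78, -26.62)

Difference: x̄₁ - x̄₂ = -33.70
SE = √(s₁²/n₁ + s₂²/n₂) = √(15.9²/24 + 10.4²/75) = 3.4606
df = 29.56 → 29 (Welch–Satterthwaite, rounded down)
t* = 2.045

CI: -33.70 ± 2.045 · 3.4606 = -33.70 ± 7.08 = (-40.78, -26.62)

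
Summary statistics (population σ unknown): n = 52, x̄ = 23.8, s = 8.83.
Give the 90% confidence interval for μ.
(21.75, 25.85)

t-interval (σ unknown):
df = n - 1 = 51
t* = 1.675 for 90% confidence

Margin of error = t* · s/√n = 1.675 · 8.83/√52 = 2.05

CI: (21.75, 25.85)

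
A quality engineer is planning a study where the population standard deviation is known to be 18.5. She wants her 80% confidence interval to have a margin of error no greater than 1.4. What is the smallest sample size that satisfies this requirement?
n ≥ 287

For margin E ≤ 1.4:
n ≥ (z* · σ / E)²
n ≥ (1.282 · 18.5 / 1.4)²
n ≥ 286.99

Minimum n = 287 (rounding up)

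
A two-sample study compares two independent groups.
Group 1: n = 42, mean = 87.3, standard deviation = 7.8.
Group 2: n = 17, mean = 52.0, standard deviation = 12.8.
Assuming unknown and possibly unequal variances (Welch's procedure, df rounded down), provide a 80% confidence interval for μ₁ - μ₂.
(30.89, 39.71)

Difference: x̄₁ - x̄₂ = 35.30
SE = √(s₁²/n₁ + s₂²/n₂) = √(7.8²/42 + 12.8²/17) = 3.3296
df = 20.99 → 20 (Welch–Satterthwaite, rounded down)
t* = 1.325

CI: 35.30 ± 1.325 · 3.3296 = 35.30 ± 4.41 = (30.89, 39.71)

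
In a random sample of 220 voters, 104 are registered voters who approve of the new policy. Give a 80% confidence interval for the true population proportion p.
(0.430, 0.516)

Proportion CI:
p̂ = 104/220 = 0.47273
SE = √(p̂(1-p̂)/n) = √(0.47273 · 0.52727 / 220) = 0.03366

z* = 1.282
Margin = z* · SE = 1.282 · 0.03366 = 0.0432

CI: 0.47273 ± 0.0432 = (0.430, 0.516)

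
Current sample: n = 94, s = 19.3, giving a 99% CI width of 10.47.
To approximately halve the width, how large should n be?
n ≈ 376

CI width ∝ 1/√n
To reduce width by factor 2, need √n to grow by 2 → need 2² = 4 times as many samples.

Current: n = 94, width = 10.47
New: n = 376, width ≈ 5.15

Width reduced by factor of 10.47/5.15 = 2.03.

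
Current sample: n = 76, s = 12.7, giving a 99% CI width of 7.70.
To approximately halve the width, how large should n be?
n ≈ 304

CI width ∝ 1/√n
To reduce width by factor 2, need √n to grow by 2 → need 2² = 4 times as many samples.

Current: n = 76, width = 7.70
New: n = 304, width ≈ 3.78

Width reduced by factor of 7.70/3.78 = 2.04.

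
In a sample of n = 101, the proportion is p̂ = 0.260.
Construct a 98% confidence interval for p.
(0.158, 0.362)

Proportion CI:
SE = √(p̂(1-p̂)/n) = √(0.260 · 0.740 / 101) = 0.04365

z* = 2.326
Margin = z* · SE = 2.326 · 0.04365 = 0.1015

CI: 0.260 ± 0.1015 = (0.158, 0.362)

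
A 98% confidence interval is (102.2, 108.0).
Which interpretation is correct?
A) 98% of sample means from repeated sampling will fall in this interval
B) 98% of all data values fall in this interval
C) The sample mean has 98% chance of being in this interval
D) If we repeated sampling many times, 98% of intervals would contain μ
D

A) Wrong — coverage applies to intervals containing μ, not to future x̄ values.
B) Wrong — a CI is about the parameter μ, not individual data values.
C) Wrong — x̄ is observed and sits in the interval by construction.
D) Correct — this is the frequentist long-run coverage interpretation.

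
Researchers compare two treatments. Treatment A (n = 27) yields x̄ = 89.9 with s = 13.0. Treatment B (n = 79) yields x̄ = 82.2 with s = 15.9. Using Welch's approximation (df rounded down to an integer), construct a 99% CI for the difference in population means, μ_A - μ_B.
(-0.51, 15.91)

Difference: x̄₁ - x̄₂ = 7.70
SE = √(s₁²/n₁ + s₂²/n₂) = √(13.0²/27 + 15.9²/79) = 3.0756
df = 54.62 → 54 (Welch–Satterthwaite, rounded down)
t* = 2.670

CI: 7.70 ± 2.670 · 3.0756 = 7.70 ± 8.21 = (-0.51, 15.91)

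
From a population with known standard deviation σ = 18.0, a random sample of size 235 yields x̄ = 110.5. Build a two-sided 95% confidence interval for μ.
(108.20, 112.80)

z-interval (σ known):
z* = 1.960 for 95% confidence

Margin of error = z* · σ/√n = 1.960 · 18.0/√235 = 2.30

CI: (110.5 - 2.30, 110.5 + 2.30) = (108.20, 112.80)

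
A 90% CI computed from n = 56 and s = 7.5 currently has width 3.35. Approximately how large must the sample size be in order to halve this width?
n ≈ 224

CI width ∝ 1/√n
To reduce width by factor 2, need √n to grow by 2 → need 2² = 4 times as many samples.

Current: n = 56, width = 3.35
New: n = 224, width ≈ 1.66

Width reduced by factor of 3.35/1.66 = 2.02.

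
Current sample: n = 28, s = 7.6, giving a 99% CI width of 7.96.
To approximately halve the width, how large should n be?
n ≈ 112

CI width ∝ 1/√n
To reduce width by factor 2, need √n to grow by 2 → need 2² = 4 times as many samples.

Current: n = 28, width = 7.96
New: n = 112, width ≈ 3.76

Width reduced by factor of 7.96/3.76 = 2.12.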